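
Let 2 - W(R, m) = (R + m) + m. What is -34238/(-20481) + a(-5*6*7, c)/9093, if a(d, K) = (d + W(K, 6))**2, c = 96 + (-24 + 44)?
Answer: 124930910/8868273 ≈ 14.087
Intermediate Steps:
W(R, m) = 2 - R - 2*m (W(R, m) = 2 - ((R + m) + m) = 2 - (R + 2*m) = 2 + (-R - 2*m) = 2 - R - 2*m)
c = 116 (c = 96 + 20 = 116)
a(d, K) = (-10 + d - K)**2 (a(d, K) = (d + (2 - K - 2*6))**2 = (d + (2 - K - 12))**2 = (d + (-10 - K))**2 = (-10 + d - K)**2)
-34238/(-20481) + a(-5*6*7, c)/9093 = -34238/(-20481) + (10 + 116 - (-5*6)*7)**2/9093 = -34238*(-1/20481) + (10 + 116 - (-30)*7)**2*(1/9093) = 34238/20481 + (10 + 116 - 1*(-210))**2*(1/9093) = 34238/20481 + (10 + 116 + 210)**2*(1/9093) = 34238/20481 + 336**2*(1/9093) = 34238/20481 + 112896*(1/9093) = 34238/20481 + 5376/433 = 124930910/8868273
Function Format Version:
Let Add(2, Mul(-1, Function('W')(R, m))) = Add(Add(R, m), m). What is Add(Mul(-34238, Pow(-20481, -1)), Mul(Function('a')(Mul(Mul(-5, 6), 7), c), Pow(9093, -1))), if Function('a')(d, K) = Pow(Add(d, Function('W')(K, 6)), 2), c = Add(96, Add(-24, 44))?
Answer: Rational(124930910, 8868273) ≈ 14.087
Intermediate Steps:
Function('W')(R, m) = Add(2, Mul(-1, R), Mul(-2, m)) (Function('W')(R, m) = Add(2, Mul(-1, Add(Add(R, m), m))) = Add(2, Mul(-1, Add(R, Mul(2, m)))) = Add(2, Add(Mul(-1, R), Mul(-2, m))) = Add(2, Mul(-1, R), Mul(-2, m)))
c = 116 (c = Add(96, 20) = 116)
Function('a')(d, K) = Pow(Add(-10, d, Mul(-1, K)), 2) (Function('a')(d, K) = Pow(Add(d, Add(2, Mul(-1, K), Mul(-2, 6))), 2) = Pow(Add(d, Add(2, Mul(-1, K), -12)), 2) = Pow(Add(d, Add(-10, Mul(-1, K))), 2) = Pow(Add(-10, d, Mul(-1, K)), 2))
Add(Mul(-34238, Pow(-20481, -1)), Mul(Function('a')(Mul(Mul(-5, 6), 7), c), Pow(9093, -1))) = Add(Mul(-34238, Pow(-20481, -1)), Mul(Pow(Add(10, 116, Mul(-1, Mul(Mul(-5, 6), 7))), 2), Pow(9093, -1))) = Add(Mul(-34238, Rational(-1, 20481)), Mul(Pow(Add(10, 116, Mul(-1, Mul(-30, 7))), 2), Rational(1, 9093))) = Add(Rational(34238, 20481), Mul(Pow(Add(10, 116, Mul(-1, -210)), 2), Rational(1, 9093))) = Add(Rational(34238, 20481), Mul(Pow(Add(10, 116, 210), 2), Rational(1, 9093))) = Add(Rational(34238, 20481), Mul(Pow(336, 2), Rational(1, 9093))) = Add(Rational(34238, 20481), Mul(112896, Rational(1, 9093))) = Add(Rational(34238, 20481), Rational(5376, 433)) = Rational(124930910, 8868273)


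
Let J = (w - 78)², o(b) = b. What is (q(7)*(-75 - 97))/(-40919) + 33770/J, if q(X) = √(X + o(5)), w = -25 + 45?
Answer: 16885/1682 + 344*√3/40919 ≈ 10.053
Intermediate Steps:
w = 20
q(X) = √(5 + X) (q(X) = √(X + 5) = √(5 + X))
J = 3364 (J = (20 - 78)² = (-58)² = 3364)
(q(7)*(-75 - 97))/(-40919) + 33770/J = (√(5 + 7)*(-75 - 97))/(-40919) + 33770/3364 = (√12*(-172))*(-1/40919) + 33770*(1/3364) = ((2*√3)*(-172))*(-1/40919) + 16885/1682 = -344*√3*(-1/40919) + 16885/1682 = 344*√3/40919 + 16885/1682 = 16885/1682 + 344*√3/40919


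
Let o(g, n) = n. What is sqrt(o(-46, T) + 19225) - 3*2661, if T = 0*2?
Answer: -7983 + 5*sqrt(769) ≈ -7844.3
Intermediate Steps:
T = 0
sqrt(o(-46, T) + 19225) - 3*2661 = sqrt(0 + 19225) - 3*2661 = sqrt(19225) - 1*7983 = 5*sqrt(769) - 7983 = -7983 + 5*sqrt(769)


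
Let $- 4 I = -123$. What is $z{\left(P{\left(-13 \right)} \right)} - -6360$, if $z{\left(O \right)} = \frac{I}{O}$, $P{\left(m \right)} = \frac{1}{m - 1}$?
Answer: $\frac{11859}{2} \approx 5929.5$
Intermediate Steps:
$P{\left(m \right)} = \frac{1}{-1 + m}$
$I = \frac{123}{4}$ ($I = \left(- \frac{1}{4}\right) \left(-123\right) = \frac{123}{4} \approx 30.75$)
$z{\left(O \right)} = \frac{123}{4 O}$
$z{\left(P{\left(-13 \right)} \right)} - -6360 = \frac{123}{4 \frac{1}{-1 - 13}} - -6360 = \frac{123}{4 \frac{1}{-14}} + 6360 = \frac{123}{4 \left(- \frac{1}{14}\right)} + 6360 = \frac{123}{4} \left(-14\right) + 6360 = - \frac{861}{2} + 6360 = \frac{11859}{2}$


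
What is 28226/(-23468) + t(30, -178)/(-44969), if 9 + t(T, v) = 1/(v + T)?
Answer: -46956094067/39047302204 ≈ -1.2025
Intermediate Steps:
t(T, v) = -9 + 1/(T + v) (t(T, v) = -9 + 1/(v + T) = -9 + 1/(T + v))
28226/(-23468) + t(30, -178)/(-44969) = 28226/(-23468) + ((1 - 9*30 - 9*(-178))/(30 - 178))/(-44969) = 28226*(-1/23468) + ((1 - 270 + 1602)/(-148))*(-1/44969) = -14113/11734 - 1/148*1333*(-1/44969) = -14113/11734 - 1333/148*(-1/44969) = -14113/11734 + 1333/6655412 = -46956094067/39047302204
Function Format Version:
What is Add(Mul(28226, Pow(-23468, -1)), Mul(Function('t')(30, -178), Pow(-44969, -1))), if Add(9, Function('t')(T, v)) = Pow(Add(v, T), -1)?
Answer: Rational(-46956094067, 39047302204) ≈ -1.2025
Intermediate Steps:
Function('t')(T, v) = Add(-9, Pow(Add(T, v), -1)) (Function('t')(T, v) = Add(-9, Pow(Add(v, T), -1)) = Add(-9, Pow(Add(T, v), -1)))
Add(Mul(28226, Pow(-23468, -1)), Mul(Function('t')(30, -178), Pow(-44969, -1))) = Add(Mul(28226, Pow(-23468, -1)), Mul(Mul(Pow(Add(30, -178), -1), Add(1, Mul(-9, 30), Mul(-9, -178))), Pow(-44969, -1))) = Add(Mul(28226, Rational(-1, 23468)), Mul(Mul(Pow(-148, -1), Add(1, -270, 1602)), Rational(-1, 44969))) = Add(Rational(-14113, 11734), Mul(Mul(Rational(-1, 148), 1333), Rational(-1, 44969))) = Add(Rational(-14113, 11734), Mul(Rational(-1333, 148), Rational(-1, 44969))) = Add(Rational(-14113, 11734), Rational(1333, 6655412)) = Rational(-46956094067, 39047302204)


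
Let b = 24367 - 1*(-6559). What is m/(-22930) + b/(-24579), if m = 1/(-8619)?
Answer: -2037339617947/1619212658310 ≈ -1.2582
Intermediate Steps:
m = -1/8619 ≈ -0.00011602
b = 30926 (b = 24367 + 6559 = 30926)
m/(-22930) + b/(-24579) = -1/8619/(-22930) + 30926/(-24579) = -1/8619*(-1/22930) + 30926*(-1/24579) = 1/197633670 - 30926/24579 = -2037339617947/1619212658310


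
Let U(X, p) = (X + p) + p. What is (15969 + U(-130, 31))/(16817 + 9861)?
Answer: 15901/26678 ≈ 0.59603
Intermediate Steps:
U(X, p) = X + 2*p
(15969 + U(-130, 31))/(16817 + 9861) = (15969 + (-130 + 2*31))/(16817 + 9861) = (15969 + (-130 + 62))/26678 = (15969 - 68)*(1/26678) = 15901*(1/26678) = 15901/26678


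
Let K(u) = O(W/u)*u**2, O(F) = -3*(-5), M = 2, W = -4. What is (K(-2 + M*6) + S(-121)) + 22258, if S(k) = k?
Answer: 23637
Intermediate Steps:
O(F) = 15
K(u) = 15*u**2
(K(-2 + M*6) + S(-121)) + 22258 = (15*(-2 + 2*6)**2 - 121) + 22258 = (15*(-2 + 12)**2 - 121) + 22258 = (15*10**2 - 121) + 22258 = (15*100 - 121) + 22258 = (1500 - 121) + 22258 = 1379 + 22258 = 23637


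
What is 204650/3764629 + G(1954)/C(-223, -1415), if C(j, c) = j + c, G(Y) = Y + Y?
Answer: -7188476716/3083231151 ≈ -2.3315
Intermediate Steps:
G(Y) = 2*Y
C(j, c) = c + j
204650/3764629 + G(1954)/C(-223, -1415) = 204650/3764629 + (2*1954)/(-1415 - 223) = 204650*(1/3764629) + 3908/(-1638) = 204650/3764629 + 3908*(-1/1638) = 204650/3764629 - 1954/819 = -7188476716/3083231151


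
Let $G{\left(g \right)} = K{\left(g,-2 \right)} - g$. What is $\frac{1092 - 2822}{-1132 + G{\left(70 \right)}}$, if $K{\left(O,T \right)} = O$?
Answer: $\frac{865}{566} \approx 1.5283$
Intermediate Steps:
$G{\left(g \right)} = 0$ ($G{\left(g \right)} = g - g = 0$)
$\frac{1092 - 2822}{-1132 + G{\left(70 \right)}} = \frac{1092 - 2822}{-1132 + 0} = - \frac{1730}{-1132} = \left(-1730\right) \left(- \frac{1}{1132}\right) = \frac{865}{566}$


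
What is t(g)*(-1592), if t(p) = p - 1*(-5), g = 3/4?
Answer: -9154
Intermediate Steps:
g = ¾ (g = 3*(¼) = ¾ ≈ 0.75000)
t(p) = 5 + p (t(p) = p + 5 = 5 + p)
t(g)*(-1592) = (5 + ¾)*(-1592) = (23/4)*(-1592) = -9154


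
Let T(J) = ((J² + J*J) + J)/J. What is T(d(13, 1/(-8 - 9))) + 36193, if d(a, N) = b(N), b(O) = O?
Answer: 615296/17 ≈ 36194.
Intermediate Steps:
d(a, N) = N
T(J) = (J + 2*J²)/J (T(J) = ((J² + J²) + J)/J = (2*J² + J)/J = (J + 2*J²)/J)
T(d(13, 1/(-8 - 9))) + 36193 = (1 + 2/(-8 - 9)) + 36193 = (1 + 2/(-17)) + 36193 = (1 + 2*(-1/17)) + 36193 = (1 - 2/17) + 36193 = 15/17 + 36193 = 615296/17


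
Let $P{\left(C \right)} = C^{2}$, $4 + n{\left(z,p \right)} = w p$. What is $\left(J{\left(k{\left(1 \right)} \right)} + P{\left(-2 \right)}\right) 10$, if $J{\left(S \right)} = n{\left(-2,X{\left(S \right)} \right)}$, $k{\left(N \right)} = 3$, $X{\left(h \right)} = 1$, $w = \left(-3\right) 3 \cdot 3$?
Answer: $-270$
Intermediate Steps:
$w = -27$ ($w = \left(-9\right) 3 = -27$)
$n{\left(z,p \right)} = -4 - 27 p$
$J{\left(S \right)} = -31$ ($J{\left(S \right)} = -4 - 27 = -31$)
$\left(J{\left(k{\left(1 \right)} \right)} + P{\left(-2 \right)}\right) 10 = \left(-31 + \left(-2\right)^{2}\right) 10 = \left(-31 + 4\right) 10 = \left(-27\right) 10 = -270$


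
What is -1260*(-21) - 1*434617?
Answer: -408157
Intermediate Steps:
-1260*(-21) - 1*434617 = 26460 - 434617 = -408157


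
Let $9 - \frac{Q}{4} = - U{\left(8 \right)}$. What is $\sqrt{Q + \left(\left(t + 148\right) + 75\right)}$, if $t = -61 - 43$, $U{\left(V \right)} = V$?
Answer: $\sqrt{187} \approx 13.675$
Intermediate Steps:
$Q = 68$ ($Q = 36 - 4 \left(\left(-1\right) 8\right) = 36 - -32 = 36 + 32 = 68$)
$t = -104$ ($t = -61 - 43 = -104$)
$\sqrt{Q + \left(\left(t + 148\right) + 75\right)} = \sqrt{68 + \left(\left(-104 + 148\right) + 75\right)} = \sqrt{68 + \left(44 + 75\right)} = \sqrt{68 + 119} = \sqrt{187}$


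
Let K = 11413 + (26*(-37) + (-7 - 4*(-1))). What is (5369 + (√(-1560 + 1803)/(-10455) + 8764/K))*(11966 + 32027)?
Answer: 617046653867/2612 - 3219*√3/85 ≈ 2.3624e+8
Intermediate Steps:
K = 10448 (K = 11413 + (-962 + (-7 - 1*(-4))) = 11413 + (-962 + (-7 + 4)) = 11413 + (-962 - 3) = 11413 - 965 = 10448)
(5369 + (√(-1560 + 1803)/(-10455) + 8764/K))*(11966 + 32027) = (5369 + (√(-1560 + 1803)/(-10455) + 8764/10448))*(11966 + 32027) = (5369 + (√243*(-1/10455) + 8764*(1/10448)))*43993 = (5369 + ((9*√3)*(-1/10455) + 2191/2612))*43993 = (5369 + (-3*√3/3485 + 2191/2612))*43993 = (5369 + (2191/2612 - 3*√3/3485))*43993 = (14026019/2612 - 3*√3/3485)*43993 = 617046653867/2612 - 3219*√3/85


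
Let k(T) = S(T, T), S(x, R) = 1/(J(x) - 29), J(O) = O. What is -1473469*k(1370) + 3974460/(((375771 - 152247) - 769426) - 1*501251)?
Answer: -516092411539/468077391 ≈ -1102.6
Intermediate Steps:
S(x, R) = 1/(-29 + x) (S(x, R) = 1/(x - 29) = 1/(-29 + x))
k(T) = 1/(-29 + T)
-1473469*k(1370) + 3974460/(((375771 - 152247) - 769426) - 1*501251) = -1473469/(-29 + 1370) + 3974460/(((375771 - 152247) - 769426) - 1*501251) = -1473469/1341 + 3974460/((223524 - 769426) - 501251) = -1473469/(1/(1/1341)) + 3974460/(-545902 - 501251) = -1473469/1341 + 3974460/(-1047153) = -1473469*1/1341 + 3974460*(-1/1047153) = -1473469/1341 - 1324820/349051 = -516092411539/468077391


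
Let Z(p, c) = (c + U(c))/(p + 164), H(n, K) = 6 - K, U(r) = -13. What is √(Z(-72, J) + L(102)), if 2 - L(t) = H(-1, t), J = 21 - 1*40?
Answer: √51658/23 ≈ 9.8819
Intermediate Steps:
J = -19 (J = 21 - 40 = -19)
L(t) = -4 + t (L(t) = 2 - (6 - t) = 2 + (-6 + t) = -4 + t)
Z(p, c) = (-13 + c)/(164 + p) (Z(p, c) = (c - 13)/(p + 164) = (-13 + c)/(164 + p))
√(Z(-72, J) + L(102)) = √((-13 - 19)/(164 - 72) + (-4 + 102)) = √(-32/92 + 98) = √((1/92)*(-32) + 98) = √(-8/23 + 98) = √(2246/23) = √51658/23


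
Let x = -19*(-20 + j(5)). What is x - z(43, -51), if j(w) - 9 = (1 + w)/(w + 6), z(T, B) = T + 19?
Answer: 1503/11 ≈ 136.64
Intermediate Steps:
z(T, B) = 19 + T
j(w) = 9 + (1 + w)/(6 + w) (j(w) = 9 + (1 + w)/(w + 6) = 9 + (1 + w)/(6 + w))
x = 2185/11 (x = -19*(-20 + 5*(11 + 2*5)/(6 + 5)) = -19*(-20 + 5*(11 + 10)/11) = -19*(-20 + 5*(1/11)*21) = -19*(-20 + 105/11) = -19*(-115/11) = 2185/11 ≈ 198.64)
x - z(43, -51) = 2185/11 - (19 + 43) = 2185/11 - 1*62 = 2185/11 - 62 = 1503/11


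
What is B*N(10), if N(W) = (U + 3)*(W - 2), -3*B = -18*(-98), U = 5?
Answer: -37632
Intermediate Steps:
B = -588 (B = -(-6)*(-98) = -1/3*1764 = -588)
N(W) = -16 + 8*W (N(W) = (5 + 3)*(W - 2) = 8*(-2 + W) = -16 + 8*W)
B*N(10) = -588*(-16 + 8*10) = -588*(-16 + 80) = -588*64 = -37632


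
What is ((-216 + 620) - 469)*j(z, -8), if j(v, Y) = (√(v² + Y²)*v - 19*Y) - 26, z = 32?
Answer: -8190 - 16640*√17 ≈ -76799.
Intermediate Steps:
j(v, Y) = -26 - 19*Y + v*√(Y² + v²) (j(v, Y) = (√(Y² + v²)*v - 19*Y) - 26 = (v*√(Y² + v²) - 19*Y) - 26 = (-19*Y + v*√(Y² + v²)) - 26 = -26 - 19*Y + v*√(Y² + v²))
((-216 + 620) - 469)*j(z, -8) = ((-216 + 620) - 469)*(-26 - 19*(-8) + 32*√((-8)² + 32²)) = (404 - 469)*(-26 + 152 + 32*√(64 + 1024)) = -65*(-26 + 152 + 32*√1088) = -65*(-26 + 152 + 32*(8*√17)) = -65*(-26 + 152 + 256*√17) = -65*(126 + 256*√17) = -8190 - 16640*√17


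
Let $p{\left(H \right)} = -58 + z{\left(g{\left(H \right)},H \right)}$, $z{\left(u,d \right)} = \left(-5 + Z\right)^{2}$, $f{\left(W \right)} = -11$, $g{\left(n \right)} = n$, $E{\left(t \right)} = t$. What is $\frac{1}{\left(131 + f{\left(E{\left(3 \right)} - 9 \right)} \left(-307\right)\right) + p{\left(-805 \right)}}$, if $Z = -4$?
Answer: $\frac{1}{3531} \approx 0.00028321$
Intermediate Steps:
$z{\left(u,d \right)} = 81$ ($z{\left(u,d \right)} = \left(-5 - 4\right)^{2} = \left(-9\right)^{2} = 81$)
$p{\left(H \right)} = 23$ ($p{\left(H \right)} = -58 + 81 = 23$)
$\frac{1}{\left(131 + f{\left(E{\left(3 \right)} - 9 \right)} \left(-307\right)\right) + p{\left(-805 \right)}} = \frac{1}{\left(131 - -3377\right) + 23} = \frac{1}{\left(131 + 3377\right) + 23} = \frac{1}{3508 + 23} = \frac{1}{3531}$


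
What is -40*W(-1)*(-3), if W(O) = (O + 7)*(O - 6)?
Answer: -5040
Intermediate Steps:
W(O) = (-6 + O)*(7 + O) (W(O) = (7 + O)*(-6 + O) = (-6 + O)*(7 + O))
-40*W(-1)*(-3) = -40*(-42 - 1 + (-1)²)*(-3) = -40*(-42 - 1 + 1)*(-3) = -40*(-42)*(-3) = 1680*(-3) = -5040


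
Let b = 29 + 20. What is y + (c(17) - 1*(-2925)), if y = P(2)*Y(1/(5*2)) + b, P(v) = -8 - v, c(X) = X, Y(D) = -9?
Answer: 3081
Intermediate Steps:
b = 49
y = 139 (y = (-8 - 1*2)*(-9) + 49 = (-8 - 2)*(-9) + 49 = -10*(-9) + 49 = 90 + 49 = 139)
y + (c(17) - 1*(-2925)) = 139 + (17 - 1*(-2925)) = 139 + (17 + 2925) = 139 + 2942 = 3081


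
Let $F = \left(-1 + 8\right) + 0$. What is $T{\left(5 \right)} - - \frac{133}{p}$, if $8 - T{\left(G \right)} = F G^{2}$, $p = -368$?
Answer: $- \frac{61589}{368} \approx -167.36$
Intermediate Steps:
$F = 7$ ($F = 7 + 0 = 7$)
$T{\left(G \right)} = 8 - 7 G^{2}$
$T{\left(5 \right)} - - \frac{133}{p} = \left(8 - 7 \cdot 5^{2}\right) - - \frac{133}{-368} = \left(8 - 175\right) - \left(-133\right) \left(- \frac{1}{368}\right) = \left(8 - 175\right) - \frac{133}{368} = -167 - \frac{133}{368} = - \frac{61589}{368}$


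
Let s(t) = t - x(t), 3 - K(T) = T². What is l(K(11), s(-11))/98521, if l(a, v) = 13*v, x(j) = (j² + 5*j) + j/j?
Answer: -1014/98521 ≈ -0.010292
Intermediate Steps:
K(T) = 3 - T²
x(j) = 1 + j² + 5*j (x(j) = (j² + 5*j) + 1 = 1 + j² + 5*j)
s(t) = -1 - t² - 4*t (s(t) = t - (1 + t² + 5*t) = t + (-1 - t² - 5*t) = -1 - t² - 4*t)
l(K(11), s(-11))/98521 = (13*(-1 - 1*(-11)² - 4*(-11)))/98521 = (13*(-1 - 1*121 + 44))*(1/98521) = (13*(-1 - 121 + 44))*(1/98521) = (13*(-78))*(1/98521) = -1014*1/98521 = -1014/98521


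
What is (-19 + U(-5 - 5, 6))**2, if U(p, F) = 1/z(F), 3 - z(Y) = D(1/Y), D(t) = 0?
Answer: 3136/9 ≈ 348.44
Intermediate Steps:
z(Y) = 3 (z(Y) = 3 - 1*0 = 3 + 0 = 3)
U(p, F) = 1/3
(-19 + U(-5 - 5, 6))**2 = (-19 + 1/3)**2 = (-56/3)**2 = 3136/9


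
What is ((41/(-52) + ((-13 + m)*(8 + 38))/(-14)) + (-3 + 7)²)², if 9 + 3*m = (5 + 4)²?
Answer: 58049161/132496 ≈ 438.12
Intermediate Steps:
m = 24 (m = -3 + (5 + 4)²/3 = -3 + (⅓)*9² = -3 + (⅓)*81 = -3 + 27 = 24)
((41/(-52) + ((-13 + m)*(8 + 38))/(-14)) + (-3 + 7)²)² = ((41/(-52) + ((-13 + 24)*(8 + 38))/(-14)) + (-3 + 7)²)² = ((41*(-1/52) + (11*46)*(-1/14)) + 4²)² = ((-41/52 + 506*(-1/14)) + 16)² = ((-41/52 - 253/7) + 16)² = (-13443/364 + 16)² = (-7619/364)² = 58049161/132496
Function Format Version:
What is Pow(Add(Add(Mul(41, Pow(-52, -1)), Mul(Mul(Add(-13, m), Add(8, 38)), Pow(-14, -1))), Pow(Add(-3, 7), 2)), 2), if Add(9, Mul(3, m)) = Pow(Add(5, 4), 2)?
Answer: Rational(58049161, 132496) ≈ 438.12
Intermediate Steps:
m = 24 (m = Add(-3, Mul(Rational(1, 3), Pow(Add(5, 4), 2))) = Add(-3, Mul(Rational(1, 3), Pow(9, 2))) = Add(-3, Mul(Rational(1, 3), 81)) = Add(-3, 27) = 24)
Pow(Add(Add(Mul(41, Pow(-52, -1)), Mul(Mul(Add(-13, m), Add(8, 38)), Pow(-14, -1))), Pow(Add(-3, 7), 2)), 2) = Pow(Add(Add(Mul(41, Pow(-52, -1)), Mul(Mul(Add(-13, 24), Add(8, 38)), Pow(-14, -1))), Pow(Add(-3, 7), 2)), 2) = Pow(Add(Add(Mul(41, Rational(-1, 52)), Mul(Mul(11, 46), Rational(-1, 14))), Pow(4, 2)), 2) = Pow(Add(Add(Rational(-41, 52), Mul(506, Rational(-1, 14))), 16), 2) = Pow(Add(Add(Rational(-41, 52), Rational(-253, 7)), 16), 2) = Pow(Add(Rational(-13443, 364), 16), 2) = Pow(Rational(-7619, 364), 2) = Rational(58049161, 132496)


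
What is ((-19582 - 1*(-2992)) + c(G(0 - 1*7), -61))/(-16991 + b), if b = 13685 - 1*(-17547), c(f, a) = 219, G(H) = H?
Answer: -5457/4747 ≈ -1.1496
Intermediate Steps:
b = 31232 (b = 13685 + 17547 = 31232)
((-19582 - 1*(-2992)) + c(G(0 - 1*7), -61))/(-16991 + b) = ((-19582 - 1*(-2992)) + 219)/(-16991 + 31232) = ((-19582 + 2992) + 219)/14241 = (-16590 + 219)*(1/14241) = -16371*1/14241 = -5457/4747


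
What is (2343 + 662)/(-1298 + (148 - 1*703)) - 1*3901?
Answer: -7231558/1853 ≈ -3902.6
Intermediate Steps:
(2343 + 662)/(-1298 + (148 - 1*703)) - 1*3901 = 3005/(-1298 + (148 - 703)) - 3901 = 3005/(-1298 - 555) - 3901 = 3005/(-1853) - 3901 = 3005*(-1/1853) - 3901 = -3005/1853 - 3901 = -7231558/1853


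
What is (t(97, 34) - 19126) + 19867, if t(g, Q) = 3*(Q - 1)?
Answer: 840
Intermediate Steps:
t(g, Q) = -3 + 3*Q (t(g, Q) = 3*(-1 + Q) = -3 + 3*Q)
(t(97, 34) - 19126) + 19867 = ((-3 + 3*34) - 19126) + 19867 = ((-3 + 102) - 19126) + 19867 = (99 - 19126) + 19867 = -19027 + 19867 = 840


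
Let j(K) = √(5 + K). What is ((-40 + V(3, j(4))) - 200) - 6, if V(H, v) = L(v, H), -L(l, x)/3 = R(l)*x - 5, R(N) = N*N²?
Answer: -474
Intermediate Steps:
R(N) = N³
L(l, x) = 15 - 3*x*l³ (L(l, x) = -3*(l³*x - 5) = -3*(x*l³ - 5) = -3*(-5 + x*l³) = 15 - 3*x*l³)
V(H, v) = 15 - 3*H*v³
((-40 + V(3, j(4))) - 200) - 6 = ((-40 + (15 - 3*3*(√(5 + 4))³)) - 200) - 6 = ((-40 + (15 - 3*3*(√9)³)) - 200) - 6 = ((-40 + (15 - 3*3*3³)) - 200) - 6 = ((-40 + (15 - 3*3*27)) - 200) - 6 = ((-40 + (15 - 243)) - 200) - 6 = ((-40 - 228) - 200) - 6 = (-268 - 200) - 6 = -468 - 6 = -474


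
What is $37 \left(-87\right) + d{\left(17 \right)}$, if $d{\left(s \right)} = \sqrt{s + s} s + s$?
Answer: $-3202 + 17 \sqrt{34} \approx -3102.9$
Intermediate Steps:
$d{\left(s \right)} = s + \sqrt{2} s^{\frac{3}{2}}$ ($d{\left(s \right)} = \sqrt{2 s} s + s = \sqrt{2} \sqrt{s} s + s = \sqrt{2} s^{\frac{3}{2}} + s = s + \sqrt{2} s^{\frac{3}{2}}$)
$37 \left(-87\right) + d{\left(17 \right)} = 37 \left(-87\right) + \left(17 + \sqrt{2} \cdot 17^{\frac{3}{2}}\right) = -3219 + \left(17 + \sqrt{2} \cdot 17 \sqrt{17}\right) = -3219 + \left(17 + 17 \sqrt{34}\right) = -3202 + 17 \sqrt{34}$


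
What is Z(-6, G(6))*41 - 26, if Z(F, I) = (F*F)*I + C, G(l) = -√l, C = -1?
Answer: -67 - 1476*√6 ≈ -3682.4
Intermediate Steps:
Z(F, I) = -1 + I*F² (Z(F, I) = (F*F)*I - 1 = F²*I - 1 = I*F² - 1 = -1 + I*F²)
Z(-6, G(6))*41 - 26 = (-1 - √6*(-6)²)*41 - 26 = (-1 - √6*36)*41 - 26 = (-1 - 36*√6)*41 - 26 = (-41 - 1476*√6) - 26 = -67 - 1476*√6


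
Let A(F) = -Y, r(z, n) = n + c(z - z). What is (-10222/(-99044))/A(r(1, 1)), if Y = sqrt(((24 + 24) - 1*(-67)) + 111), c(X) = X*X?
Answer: -5111*sqrt(226)/11191972 ≈ -0.0068652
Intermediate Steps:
c(X) = X**2
Y = sqrt(226) (Y = sqrt((48 + 67) + 111) = sqrt(115 + 111) = sqrt(226) ≈ 15.033)
r(z, n) = n (r(z, n) = n + (z - z)**2 = n + 0**2 = n + 0 = n)
A(F) = -sqrt(226)
(-10222/(-99044))/A(r(1, 1)) = (-10222/(-99044))/((-sqrt(226))) = (-10222*(-1/99044))*(-sqrt(226)/226) = 5111*(-sqrt(226)/226)/49522 = -5111*sqrt(226)/11191972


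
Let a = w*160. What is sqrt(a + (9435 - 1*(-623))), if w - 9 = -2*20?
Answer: sqrt(5098) ≈ 71.400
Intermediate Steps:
w = -31 (w = 9 - 2*20 = 9 - 40 = -31)
a = -4960 (a = -31*160 = -4960)
sqrt(a + (9435 - 1*(-623))) = sqrt(-4960 + (9435 - 1*(-623))) = sqrt(-4960 + (9435 + 623)) = sqrt(-4960 + 10058) = sqrt(5098)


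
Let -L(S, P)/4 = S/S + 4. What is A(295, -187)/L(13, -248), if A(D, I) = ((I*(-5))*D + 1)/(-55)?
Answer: 137913/550 ≈ 250.75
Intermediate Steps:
L(S, P) = -20 (L(S, P) = -4*(S/S + 4) = -4*(1 + 4) = -4*5 = -20)
A(D, I) = -1/55 + D*I/11 (A(D, I) = ((-5*I)*D + 1)*(-1/55) = (-5*D*I + 1)*(-1/55) = (1 - 5*D*I)*(-1/55) = -1/55 + D*I/11)
A(295, -187)/L(13, -248) = (-1/55 + (1/11)*295*(-187))/(-20) = (-1/55 - 5015)*(-1/20) = -275826/55*(-1/20) = 137913/550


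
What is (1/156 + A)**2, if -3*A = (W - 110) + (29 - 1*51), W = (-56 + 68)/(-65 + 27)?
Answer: 17094778009/8785296 ≈ 1945.8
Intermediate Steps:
W = -6/19 (W = 12/(-38) = 12*(-1/38) = -6/19 ≈ -0.31579)
A = 838/19 (A = -((-6/19 - 110) + (29 - 1*51))/3 = -(-2096/19 + (29 - 51))/3 = -(-2096/19 - 22)/3 = -1/3*(-2514/19) = 838/19 ≈ 44.105)
(1/156 + A)**2 = (1/156 + 838/19)**2 = (130747/2964)**2 = 17094778009/8785296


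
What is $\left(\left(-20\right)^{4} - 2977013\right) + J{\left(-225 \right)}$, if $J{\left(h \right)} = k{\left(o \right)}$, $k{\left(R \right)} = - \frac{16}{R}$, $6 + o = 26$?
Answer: $- \frac{14085069}{5} \approx -2.817 \cdot 10^{6}$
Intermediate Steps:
$o = 20$ ($o = -6 + 26 = 20$)
$J{\left(h \right)} = - \frac{4}{5}$ ($J{\left(h \right)} = - \frac{16}{20} = \left(-16\right) \frac{1}{20} = - \frac{4}{5}$)
$\left(\left(-20\right)^{4} - 2977013\right) + J{\left(-225 \right)} = \left(\left(-20\right)^{4} - 2977013\right) - \frac{4}{5} = \left(160000 - 2977013\right) - \frac{4}{5} = -2817013 - \frac{4}{5} = - \frac{14085069}{5}$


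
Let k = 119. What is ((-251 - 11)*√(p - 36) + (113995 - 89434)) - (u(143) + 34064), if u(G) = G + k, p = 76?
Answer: -9765 - 524*√10 ≈ -11422.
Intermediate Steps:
u(G) = 119 + G (u(G) = G + 119 = 119 + G)
((-251 - 11)*√(p - 36) + (113995 - 89434)) - (u(143) + 34064) = ((-251 - 11)*√(76 - 36) + (113995 - 89434)) - ((119 + 143) + 34064) = (-524*√10 + 24561) - (262 + 34064) = (-524*√10 + 24561) - 1*34326 = (-524*√10 + 24561) - 34326 = (24561 - 524*√10) - 34326 = -9765 - 524*√10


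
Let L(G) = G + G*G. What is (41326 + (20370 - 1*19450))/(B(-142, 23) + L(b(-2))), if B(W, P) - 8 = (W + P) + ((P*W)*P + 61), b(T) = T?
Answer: -21123/37583 ≈ -0.56204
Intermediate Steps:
B(W, P) = 69 + P + W + W*P**2 (B(W, P) = 8 + ((W + P) + ((P*W)*P + 61)) = 8 + ((P + W) + (W*P**2 + 61)) = 8 + ((P + W) + (61 + W*P**2)) = 8 + (61 + P + W + W*P**2) = 69 + P + W + W*P**2)
L(G) = G + G**2
(41326 + (20370 - 1*19450))/(B(-142, 23) + L(b(-2))) = (41326 + (20370 - 1*19450))/((69 + 23 - 142 - 142*23**2) - 2*(1 - 2)) = (41326 + (20370 - 19450))/((69 + 23 - 142 - 142*529) - 2*(-1)) = (41326 + 920)/((69 + 23 - 142 - 75118) + 2) = 42246/(-75168 + 2) = 42246/(-75166) = 42246*(-1/75166) = -21123/37583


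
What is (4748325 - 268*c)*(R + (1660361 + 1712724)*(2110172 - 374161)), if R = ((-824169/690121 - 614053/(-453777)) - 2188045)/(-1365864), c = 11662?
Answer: 4064892902484494919987656225033780005/427735386664187688 ≈ 9.5033e+18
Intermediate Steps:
R = 685210391457927665/427735386664187688 (R = ((-824169*1/690121 - 614053*(-1/453777)) - 2188045)*(-1/1365864) = ((-824169/690121 + 614053/453777) - 2188045)*(-1/1365864) = (49781934100/313161037017 - 2188045)*(-1/1365864) = -685210391457927665/313161037017*(-1/1365864) = 685210391457927665/427735386664187688 ≈ 1.6019)
(4748325 - 268*c)*(R + (1660361 + 1712724)*(2110172 - 374161)) = (4748325 - 268*11662)*(685210391457927665/427735386664187688 + (1660361 + 1712724)*(2110172 - 374161)) = (4748325 - 3125416)*(685210391457927665/427735386664187688 + 3373085*1736011) = 1622909*(685210391457927665/427735386664187688 + 5855712663935) = 1622909*(2504695520503302970152766559945/427735386664187688) = 4064892902484494919987656225033780005/427735386664187688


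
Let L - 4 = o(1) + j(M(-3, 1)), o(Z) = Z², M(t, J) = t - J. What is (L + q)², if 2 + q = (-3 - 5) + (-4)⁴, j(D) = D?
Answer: 61009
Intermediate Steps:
q = 246 (q = -2 + ((-3 - 5) + (-4)⁴) = -2 + (-8 + 256) = -2 + 248 = 246)
L = 1 (L = 4 + (1² + (-3 - 1*1)) = 4 + (1 + (-3 - 1)) = 4 + (1 - 4) = 4 - 3 = 1)
(L + q)² = (1 + 246)² = 247² = 61009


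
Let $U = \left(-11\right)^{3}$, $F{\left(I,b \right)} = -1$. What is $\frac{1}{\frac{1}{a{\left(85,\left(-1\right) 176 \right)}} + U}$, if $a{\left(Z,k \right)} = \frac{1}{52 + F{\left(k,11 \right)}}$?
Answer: $- \frac{1}{1280} \approx -0.00078125$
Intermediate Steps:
$U = -1331$
$a{\left(Z,k \right)} = \frac{1}{51}$ ($a{\left(Z,k \right)} = \frac{1}{52 - 1} = \frac{1}{51}$)
$\frac{1}{\frac{1}{a{\left(85,\left(-1\right) 176 \right)}} + U} = \frac{1}{\frac{1}{\frac{1}{51}} - 1331} = \frac{1}{51 - 1331} = \frac{1}{-1280} = - \frac{1}{1280}$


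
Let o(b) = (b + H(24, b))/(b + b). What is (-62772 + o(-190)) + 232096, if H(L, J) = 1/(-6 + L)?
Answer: 1158179579/6840 ≈ 1.6932e+5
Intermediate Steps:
o(b) = (1/18 + b)/(2*b) (o(b) = (b + 1/(-6 + 24))/(b + b) = (b + 1/18)/((2*b)) = (b + 1/18)*(1/(2*b)) = (1/18 + b)*(1/(2*b)) = (1/18 + b)/(2*b))
(-62772 + o(-190)) + 232096 = (-62772 + (1/36)*(1 + 18*(-190))/(-190)) + 232096 = (-62772 + (1/36)*(-1/190)*(1 - 3420)) + 232096 = (-62772 + (1/36)*(-1/190)*(-3419)) + 232096 = (-62772 + 3419/6840) + 232096 = -429357061/6840 + 232096 = 1158179579/6840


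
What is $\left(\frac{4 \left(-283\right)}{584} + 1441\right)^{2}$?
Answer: $\frac{44143270609}{21316} \approx 2.0709 \cdot 10^{6}$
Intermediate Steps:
$\left(\frac{4 \left(-283\right)}{584} + 1441\right)^{2} = \left(\left(-1132\right) \frac{1}{584} + 1441\right)^{2} = \left(- \frac{283}{146} + 1441\right)^{2} = \left(\frac{210103}{146}\right)^{2} = \frac{44143270609}{21316}$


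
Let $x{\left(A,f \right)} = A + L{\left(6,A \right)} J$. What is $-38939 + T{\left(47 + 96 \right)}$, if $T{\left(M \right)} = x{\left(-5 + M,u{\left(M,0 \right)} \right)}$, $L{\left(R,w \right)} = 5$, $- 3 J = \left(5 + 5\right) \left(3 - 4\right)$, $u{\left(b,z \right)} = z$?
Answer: $- \frac{116353}{3} \approx -38784.0$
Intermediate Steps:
$J = \frac{10}{3}$ ($J = - \frac{\left(5 + 5\right) \left(3 - 4\right)}{3} = - \frac{10 \left(-1\right)}{3} = \left(- \frac{1}{3}\right) \left(-10\right) = \frac{10}{3} \approx 3.3333$)
$x{\left(A,f \right)} = \frac{50}{3} + A$ ($x{\left(A,f \right)} = A + 5 \cdot \frac{10}{3} = A + \frac{50}{3} = \frac{50}{3} + A$)
$T{\left(M \right)} = \frac{35}{3} + M$ ($T{\left(M \right)} = \frac{50}{3} + \left(-5 + M\right) = \frac{35}{3} + M$)
$-38939 + T{\left(47 + 96 \right)} = -38939 + \left(\frac{35}{3} + \left(47 + 96\right)\right) = -38939 + \left(\frac{35}{3} + 143\right) = -38939 + \frac{464}{3} = - \frac{116353}{3}$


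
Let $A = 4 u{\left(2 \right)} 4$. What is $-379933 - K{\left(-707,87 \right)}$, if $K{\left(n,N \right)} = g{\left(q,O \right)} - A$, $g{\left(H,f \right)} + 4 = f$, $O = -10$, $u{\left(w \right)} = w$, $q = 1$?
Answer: $-379887$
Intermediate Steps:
$g{\left(H,f \right)} = -4 + f$
$A = 32$ ($A = 4 \cdot 2 \cdot 4 = 8 \cdot 4 = 32$)
$K{\left(n,N \right)} = -46$ ($K{\left(n,N \right)} = \left(-4 - 10\right) - 32 = -14 - 32 = -46$)
$-379933 - K{\left(-707,87 \right)} = -379933 - -46 = -379933 + 46 = -379887$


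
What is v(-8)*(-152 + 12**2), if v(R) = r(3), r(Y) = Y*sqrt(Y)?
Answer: -24*sqrt(3) ≈ -41.569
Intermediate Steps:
r(Y) = Y**(3/2)
v(R) = 3*sqrt(3) (v(R) = 3**(3/2) = 3*sqrt(3))
v(-8)*(-152 + 12**2) = (3*sqrt(3))*(-152 + 12**2) = (3*sqrt(3))*(-152 + 144) = (3*sqrt(3))*(-8) = -24*sqrt(3)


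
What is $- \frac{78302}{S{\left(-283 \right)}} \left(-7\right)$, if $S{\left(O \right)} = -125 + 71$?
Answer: $- \frac{274057}{27} \approx -10150.0$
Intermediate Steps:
$S{\left(O \right)} = -54$
$- \frac{78302}{S{\left(-283 \right)}} \left(-7\right) = - \frac{78302}{-54} \left(-7\right) = \left(-78302\right) \left(- \frac{1}{54}\right) \left(-7\right) = \frac{39151}{27} \left(-7\right) = - \frac{274057}{27}$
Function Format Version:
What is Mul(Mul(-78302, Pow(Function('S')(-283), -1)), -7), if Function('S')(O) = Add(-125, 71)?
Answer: Rational(-274057, 27) ≈ -10150.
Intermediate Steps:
Function('S')(O) = -54
Mul(Mul(-78302, Pow(Function('S')(-283), -1)), -7) = Mul(Mul(-78302, Pow(-54, -1)), -7) = Mul(Mul(-78302, Rational(-1, 54)), -7) = Mul(Rational(39151, 27), -7) = Rational(-274057, 27)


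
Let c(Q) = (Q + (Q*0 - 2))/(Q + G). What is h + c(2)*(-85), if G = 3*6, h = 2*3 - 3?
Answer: 3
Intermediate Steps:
h = 3 (h = 6 - 3 = 3)
G = 18
c(Q) = (-2 + Q)/(18 + Q) (c(Q) = (Q + (Q*0 - 2))/(Q + 18) = (Q + (0 - 2))/(18 + Q) = (Q - 2)/(18 + Q) = (-2 + Q)/(18 + Q))
h + c(2)*(-85) = 3 + ((-2 + 2)/(18 + 2))*(-85) = 3 + (0/20)*(-85) = 3 + ((1/20)*0)*(-85) = 3 + 0*(-85) = 3 + 0 = 3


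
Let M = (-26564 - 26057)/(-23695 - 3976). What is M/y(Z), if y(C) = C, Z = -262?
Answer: -52621/7249802 ≈ -0.0072583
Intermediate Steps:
M = 52621/27671 (M = -52621/(-27671) = -52621*(-1/27671) = 52621/27671 ≈ 1.9017)
M/y(Z) = (52621/27671)/(-262) = (52621/27671)*(-1/262) = -52621/7249802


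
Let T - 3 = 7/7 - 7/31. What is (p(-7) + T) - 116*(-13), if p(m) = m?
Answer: 46648/31 ≈ 1504.8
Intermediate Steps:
T = 117/31 (T = 3 + (7/7 - 7/31) = 3 + (7*(1/7) - 7*1/31) = 3 + (1 - 7/31) = 3 + 24/31 = 117/31 ≈ 3.7742)
(p(-7) + T) - 116*(-13) = (-7 + 117/31) - 116*(-13) = -100/31 + 1508 = 46648/31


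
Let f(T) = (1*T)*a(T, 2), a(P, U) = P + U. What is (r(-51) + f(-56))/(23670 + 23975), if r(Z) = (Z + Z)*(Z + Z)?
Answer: 13428/47645 ≈ 0.28183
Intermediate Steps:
f(T) = T*(2 + T) (f(T) = (1*T)*(T + 2) = T*(2 + T))
r(Z) = 4*Z² (r(Z) = (2*Z)*(2*Z) = 4*Z²)
(r(-51) + f(-56))/(23670 + 23975) = (4*(-51)² - 56*(2 - 56))/(23670 + 23975) = (4*2601 - 56*(-54))/47645 = (10404 + 3024)*(1/47645) = 13428*(1/47645) = 13428/47645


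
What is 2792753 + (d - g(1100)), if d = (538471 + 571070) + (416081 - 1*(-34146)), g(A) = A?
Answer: 4351421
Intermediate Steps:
d = 1559768 (d = 1109541 + (416081 + 34146) = 1109541 + 450227 = 1559768)
2792753 + (d - g(1100)) = 2792753 + (1559768 - 1*1100) = 2792753 + (1559768 - 1100) = 2792753 + 1558668 = 4351421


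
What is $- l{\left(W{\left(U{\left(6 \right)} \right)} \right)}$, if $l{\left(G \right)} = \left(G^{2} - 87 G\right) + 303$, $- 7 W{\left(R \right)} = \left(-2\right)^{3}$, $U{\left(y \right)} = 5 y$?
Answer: $- \frac{10039}{49} \approx -204.88$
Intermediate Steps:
$W{\left(R \right)} = \frac{8}{7}$ ($W{\left(R \right)} = - \frac{\left(-2\right)^{3}}{7} = \left(- \frac{1}{7}\right) \left(-8\right) = \frac{8}{7}$)
$l{\left(G \right)} = 303 + G^{2} - 87 G$
$- l{\left(W{\left(U{\left(6 \right)} \right)} \right)} = - (303 + \left(\frac{8}{7}\right)^{2} - \frac{696}{7}) = - (303 + \frac{64}{49} - \frac{696}{7}) = \left(-1\right) \frac{10039}{49} = - \frac{10039}{49}$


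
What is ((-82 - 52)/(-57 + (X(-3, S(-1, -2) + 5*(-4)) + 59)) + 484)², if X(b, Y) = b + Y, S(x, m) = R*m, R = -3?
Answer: 54671236/225 ≈ 2.4298e+5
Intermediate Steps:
S(x, m) = -3*m
X(b, Y) = Y + b
((-82 - 52)/(-57 + (X(-3, S(-1, -2) + 5*(-4)) + 59)) + 484)² = ((-82 - 52)/(-57 + (((-3*(-2) + 5*(-4)) - 3) + 59)) + 484)² = (-134/(-57 + (((6 - 20) - 3) + 59)) + 484)² = (-134/(-57 + ((-14 - 3) + 59)) + 484)² = (-134/(-57 + (-17 + 59)) + 484)² = (-134/(-57 + 42) + 484)² = (-134/(-15) + 484)² = (-134*(-1/15) + 484)² = (134/15 + 484)² = (7394/15)² = 54671236/225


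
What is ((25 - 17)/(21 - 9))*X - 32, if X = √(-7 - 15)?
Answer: -32 + 2*I*√22/3 ≈ -32.0 + 3.1269*I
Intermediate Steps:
X = I*√22 (X = √(-22) = I*√22 ≈ 4.6904*I)
((25 - 17)/(21 - 9))*X - 32 = ((25 - 17)/(21 - 9))*(I*√22) - 32 = (8/12)*(I*√22) - 32 = (8*(1/12))*(I*√22) - 32 = 2*(I*√22)/3 - 32 = 2*I*√22/3 - 32 = -32 + 2*I*√22/3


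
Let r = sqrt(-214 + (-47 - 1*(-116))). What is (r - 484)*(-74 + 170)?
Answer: -46464 + 96*I*sqrt(145) ≈ -46464.0 + 1156.0*I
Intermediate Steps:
r = I*sqrt(145) (r = sqrt(-214 + (-47 + 116)) = sqrt(-214 + 69) = sqrt(-145) = I*sqrt(145) ≈ 12.042*I)
(r - 484)*(-74 + 170) = (I*sqrt(145) - 484)*(-74 + 170) = (-484 + I*sqrt(145))*96 = -46464 + 96*I*sqrt(145)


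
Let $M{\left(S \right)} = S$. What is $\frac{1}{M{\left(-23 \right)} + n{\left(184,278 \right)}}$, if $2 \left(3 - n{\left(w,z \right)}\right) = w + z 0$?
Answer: $- \frac{1}{112} \approx -0.0089286$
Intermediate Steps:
$n{\left(w,z \right)} = 3 - \frac{w}{2}$ ($n{\left(w,z \right)} = 3 - \frac{w + z 0}{2} = 3 - \frac{w + 0}{2} = 3 - \frac{w}{2}$)
$\frac{1}{M{\left(-23 \right)} + n{\left(184,278 \right)}} = \frac{1}{-23 + \left(3 - 92\right)} = \frac{1}{-23 - 89} = \frac{1}{-112} = - \frac{1}{112}$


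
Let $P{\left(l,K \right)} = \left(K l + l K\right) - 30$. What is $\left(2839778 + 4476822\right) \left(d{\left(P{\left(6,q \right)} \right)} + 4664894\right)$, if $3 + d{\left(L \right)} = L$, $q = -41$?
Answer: $34127322225400$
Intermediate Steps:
$P{\left(l,K \right)} = -30 + 2 K l$ ($P{\left(l,K \right)} = \left(K l + K l\right) - 30 = 2 K l - 30 = -30 + 2 K l$)
$d{\left(L \right)} = -3 + L$
$\left(2839778 + 4476822\right) \left(d{\left(P{\left(6,q \right)} \right)} + 4664894\right) = \left(2839778 + 4476822\right) \left(\left(-3 + \left(-30 + 2 \left(-41\right) 6\right)\right) + 4664894\right) = 7316600 \left(\left(-3 - 522\right) + 4664894\right) = 7316600 \left(-525 + 4664894\right) = 7316600 \cdot 4664369 = 34127322225400$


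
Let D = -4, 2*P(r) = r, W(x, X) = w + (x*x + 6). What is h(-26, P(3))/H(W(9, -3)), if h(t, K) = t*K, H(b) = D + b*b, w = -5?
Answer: -13/2240 ≈ -0.0058036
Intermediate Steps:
W(x, X) = 1 + x**2 (W(x, X) = -5 + (x*x + 6) = -5 + (x**2 + 6) = -5 + (6 + x**2) = 1 + x**2)
P(r) = r/2
H(b) = -4 + b**2 (H(b) = -4 + b*b = -4 + b**2)
h(t, K) = K*t
h(-26, P(3))/H(W(9, -3)) = (((1/2)*3)*(-26))/(-4 + (1 + 9**2)**2) = ((3/2)*(-26))/(-4 + (1 + 81)**2) = -39/(-4 + 82**2) = -39/(-4 + 6724) = -39/6720 = -39*1/6720 = -13/2240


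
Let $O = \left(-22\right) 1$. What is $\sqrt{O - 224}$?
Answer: $i \sqrt{246} \approx 15.684 i$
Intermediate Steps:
$O = -22$
$\sqrt{O - 224} = \sqrt{-22 - 224} = \sqrt{-246} = i \sqrt{246}$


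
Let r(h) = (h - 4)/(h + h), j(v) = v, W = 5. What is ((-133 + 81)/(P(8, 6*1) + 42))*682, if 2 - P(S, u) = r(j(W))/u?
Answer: -163680/203 ≈ -806.31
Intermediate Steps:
r(h) = (-4 + h)/(2*h) (r(h) = (-4 + h)/((2*h)) = (-4 + h)*(1/(2*h)) = (-4 + h)/(2*h))
P(S, u) = 2 - 1/(10*u) (P(S, u) = 2 - (½)*(-4 + 5)/5/u = 2 - (½)*(⅕)*1/u = 2 - 1/(10*u))
((-133 + 81)/(P(8, 6*1) + 42))*682 = ((-133 + 81)/((2 - 1/(10*(6*1))) + 42))*682 = -52/((2 - ⅒/6) + 42)*682 = -52/((2 - ⅒*⅙) + 42)*682 = -52/((2 - 1/60) + 42)*682 = -52/(119/60 + 42)*682 = -52/2639/60*682 = -52*60/2639*682 = -240/203*682 = -163680/203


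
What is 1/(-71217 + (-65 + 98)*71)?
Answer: -1/68874 ≈ -1.4519e-5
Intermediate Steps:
1/(-71217 + (-65 + 98)*71) = 1/(-71217 + 33*71) = 1/(-71217 + 2343) = 1/(-68874) = -1/68874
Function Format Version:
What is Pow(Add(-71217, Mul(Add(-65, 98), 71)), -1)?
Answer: Rational(-1, 68874) ≈ -1.4519e-5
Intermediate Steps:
Pow(Add(-71217, Mul(Add(-65, 98), 71)), -1) = Pow(Add(-71217, Mul(33, 71)), -1) = Pow(Add(-71217, 2343), -1) = Pow(-68874, -1) = Rational(-1, 68874)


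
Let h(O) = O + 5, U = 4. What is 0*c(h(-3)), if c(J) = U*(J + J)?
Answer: 0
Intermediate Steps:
h(O) = 5 + O
c(J) = 8*J (c(J) = 4*(J + J) = 4*(2*J) = 8*J)
0*c(h(-3)) = 0*(8*(5 - 3)) = 0*(8*2) = 0*16 = 0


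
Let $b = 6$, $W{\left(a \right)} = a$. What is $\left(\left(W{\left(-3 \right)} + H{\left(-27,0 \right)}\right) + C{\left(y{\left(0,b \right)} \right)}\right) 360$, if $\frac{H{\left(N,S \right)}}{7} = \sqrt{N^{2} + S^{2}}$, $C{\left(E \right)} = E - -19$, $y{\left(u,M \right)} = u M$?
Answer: $73800$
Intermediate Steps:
$y{\left(u,M \right)} = M u$
$C{\left(E \right)} = 19 + E$ ($C{\left(E \right)} = E + 19 = 19 + E$)
$H{\left(N,S \right)} = 7 \sqrt{N^{2} + S^{2}}$
$\left(\left(W{\left(-3 \right)} + H{\left(-27,0 \right)}\right) + C{\left(y{\left(0,b \right)} \right)}\right) 360 = \left(\left(-3 + 7 \sqrt{\left(-27\right)^{2} + 0^{2}}\right) + \left(19 + 6 \cdot 0\right)\right) 360 = \left(\left(-3 + 7 \sqrt{729 + 0}\right) + \left(19 + 0\right)\right) 360 = \left(\left(-3 + 7 \sqrt{729}\right) + 19\right) 360 = \left(\left(-3 + 7 \cdot 27\right) + 19\right) 360 = \left(\left(-3 + 189\right) + 19\right) 360 = \left(186 + 19\right) 360 = 205 \cdot 360 = 73800$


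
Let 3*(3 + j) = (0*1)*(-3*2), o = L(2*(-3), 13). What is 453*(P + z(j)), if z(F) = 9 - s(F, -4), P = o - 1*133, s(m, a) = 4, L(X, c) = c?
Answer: -52095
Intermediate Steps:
o = 13
P = -120 (P = 13 - 1*133 = 13 - 133 = -120)
j = -3 (j = -3 + ((0*1)*(-3*2))/3 = -3 + (0*(-6))/3 = -3 + (1/3)*0 = -3 + 0 = -3)
z(F) = 5 (z(F) = 9 - 1*4 = 9 - 4 = 5)
453*(P + z(j)) = 453*(-120 + 5) = 453*(-115) = -52095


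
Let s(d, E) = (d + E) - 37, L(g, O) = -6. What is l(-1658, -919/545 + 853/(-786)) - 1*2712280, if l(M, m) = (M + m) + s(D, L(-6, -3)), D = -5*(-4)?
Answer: -1162580660789/428370 ≈ -2.7140e+6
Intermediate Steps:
D = 20
s(d, E) = -37 + E + d (s(d, E) = (E + d) - 37 = -37 + E + d)
l(M, m) = -23 + M + m (l(M, m) = (M + m) + (-37 - 6 + 20) = (M + m) - 23 = -23 + M + m)
l(-1658, -919/545 + 853/(-786)) - 1*2712280 = (-23 - 1658 + (-919/545 + 853/(-786))) - 1*2712280 = (-23 - 1658 + (-919*1/545 + 853*(-1/786))) - 2712280 = (-23 - 1658 + (-919/545 - 853/786)) - 2712280 = (-23 - 1658 - 1187219/428370) - 2712280 = -721277189/428370 - 2712280 = -1162580660789/428370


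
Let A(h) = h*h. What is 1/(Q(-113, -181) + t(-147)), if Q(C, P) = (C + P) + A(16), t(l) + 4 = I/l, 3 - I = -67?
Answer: -21/892 ≈ -0.023543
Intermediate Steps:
I = 70 (I = 3 - 1*(-67) = 3 + 67 = 70)
t(l) = -4 + 70/l
A(h) = h²
Q(C, P) = 256 + C + P (Q(C, P) = (C + P) + 16² = (C + P) + 256 = 256 + C + P)
1/(Q(-113, -181) + t(-147)) = 1/((256 - 113 - 181) + (-4 + 70/(-147))) = 1/(-38 + (-4 + 70*(-1/147))) = 1/(-38 + (-4 - 10/21)) = 1/(-38 - 94/21) = 1/(-892/21) = -21/892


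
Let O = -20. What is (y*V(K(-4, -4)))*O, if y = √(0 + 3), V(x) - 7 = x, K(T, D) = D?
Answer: -60*√3 ≈ -103.92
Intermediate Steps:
V(x) = 7 + x
y = √3 ≈ 1.7320
(y*V(K(-4, -4)))*O = (√3*(7 - 4))*(-20) = (√3*3)*(-20) = (3*√3)*(-20) = -60*√3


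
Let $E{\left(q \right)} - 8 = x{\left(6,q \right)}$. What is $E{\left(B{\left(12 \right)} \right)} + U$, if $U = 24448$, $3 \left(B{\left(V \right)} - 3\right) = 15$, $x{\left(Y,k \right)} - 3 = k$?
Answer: $24467$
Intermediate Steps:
$x{\left(Y,k \right)} = 3 + k$
$B{\left(V \right)} = 8$ ($B{\left(V \right)} = 3 + \frac{1}{3} \cdot 15 = 3 + 5 = 8$)
$E{\left(q \right)} = 11 + q$ ($E{\left(q \right)} = 8 + \left(3 + q\right) = 11 + q$)
$E{\left(B{\left(12 \right)} \right)} + U = \left(11 + 8\right) + 24448 = 19 + 24448 = 24467$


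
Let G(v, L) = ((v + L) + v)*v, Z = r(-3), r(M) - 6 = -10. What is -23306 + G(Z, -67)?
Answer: -23006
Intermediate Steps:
r(M) = -4 (r(M) = 6 - 10 = -4)
Z = -4
G(v, L) = v*(L + 2*v) (G(v, L) = ((L + v) + v)*v = (L + 2*v)*v = v*(L + 2*v))
-23306 + G(Z, -67) = -23306 - 4*(-67 + 2*(-4)) = -23306 - 4*(-67 - 8) = -23306 - 4*(-75) = -23306 + 300 = -23006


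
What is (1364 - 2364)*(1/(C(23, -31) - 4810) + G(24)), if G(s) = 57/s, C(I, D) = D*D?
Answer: -9140375/3849 ≈ -2374.7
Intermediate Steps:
C(I, D) = D²
(1364 - 2364)*(1/(C(23, -31) - 4810) + G(24)) = (1364 - 2364)*(1/((-31)² - 4810) + 57/24) = -1000*(1/(961 - 4810) + 57*(1/24)) = -1000*(1/(-3849) + 19/8) = -1000*(-1/3849 + 19/8) = -1000*73123/30792 = -9140375/3849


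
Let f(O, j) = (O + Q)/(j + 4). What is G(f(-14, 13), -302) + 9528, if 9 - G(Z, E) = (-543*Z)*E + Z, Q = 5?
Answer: 1638012/17 ≈ 96354.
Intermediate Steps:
f(O, j) = (5 + O)/(4 + j) (f(O, j) = (O + 5)/(j + 4) = (5 + O)/(4 + j))
G(Z, E) = 9 - Z + 543*E*Z (G(Z, E) = 9 - ((-543*Z)*E + Z) = 9 - (-543*E*Z + Z) = 9 - (Z - 543*E*Z) = 9 + (-Z + 543*E*Z) = 9 - Z + 543*E*Z)
G(f(-14, 13), -302) + 9528 = (9 - (5 - 14)/(4 + 13) + 543*(-302)*((5 - 14)/(4 + 13))) + 9528 = (9 - (-9)/17 + 543*(-302)*(-9/17)) + 9528 = (9 - (-9)/17 + 543*(-302)*((1/17)*(-9))) + 9528 = (9 - 1*(-9/17) + 543*(-302)*(-9/17)) + 9528 = (9 + 9/17 + 1475874/17) + 9528 = 1476036/17 + 9528 = 1638012/17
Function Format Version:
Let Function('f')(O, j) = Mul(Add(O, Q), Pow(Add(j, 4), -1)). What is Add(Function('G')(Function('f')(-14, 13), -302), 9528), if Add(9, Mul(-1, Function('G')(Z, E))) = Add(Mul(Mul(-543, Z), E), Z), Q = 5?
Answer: Rational(1638012, 17) ≈ 96354.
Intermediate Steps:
Function('f')(O, j) = Mul(Pow(Add(4, j), -1), Add(5, O)) (Function('f')(O, j) = Mul(Add(O, 5), Pow(Add(j, 4), -1)) = Mul(Add(5, O), Pow(Add(4, j), -1)) = Mul(Pow(Add(4, j), -1), Add(5, O)))
Function('G')(Z, E) = Add(9, Mul(-1, Z), Mul(543, E, Z)) (Function('G')(Z, E) = Add(9, Mul(-1, Add(Mul(Mul(-543, Z), E), Z))) = Add(9, Mul(-1, Add(Mul(-543, E, Z), Z))) = Add(9, Mul(-1, Add(Z, Mul(-543, E, Z)))) = Add(9, Add(Mul(-1, Z), Mul(543, E, Z))) = Add(9, Mul(-1, Z), Mul(543, E, Z)))
Add(Function('G')(Function('f')(-14, 13), -302), 9528) = Add(Add(9, Mul(-1, Mul(Pow(Add(4, 13), -1), Add(5, -14))), Mul(543, -302, Mul(Pow(Add(4, 13), -1), Add(5, -14)))), 9528) = Add(Add(9, Mul(-1, Mul(Pow(17, -1), -9)), Mul(543, -302, Mul(Pow(17, -1), -9))), 9528) = Add(Add(9, Mul(-1, Mul(Rational(1, 17), -9)), Mul(543, -302, Mul(Rational(1, 17), -9))), 9528) = Add(Add(9, Mul(-1, Rational(-9, 17)), Mul(543, -302, Rational(-9, 17))), 9528) = Add(Add(9, Rational(9, 17), Rational(1475874, 17)), 9528) = Add(Rational(1476036, 17), 9528) = Rational(1638012, 17)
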